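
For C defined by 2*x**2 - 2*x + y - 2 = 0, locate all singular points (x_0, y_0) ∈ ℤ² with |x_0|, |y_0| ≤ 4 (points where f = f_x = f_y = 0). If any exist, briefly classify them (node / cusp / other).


No singular points in the scanned grid; C is smooth there.

Compute partial derivatives:
  f_x = 4*x - 2.
  f_y = 1.
f_y = 1 is a nonzero constant, so f_y never vanishes: no point (x, y) can satisfy f = f_x = f_y = 0. In particular no (x, y) ∈ {−4, ..., 4}² is singular; the curve is smooth.


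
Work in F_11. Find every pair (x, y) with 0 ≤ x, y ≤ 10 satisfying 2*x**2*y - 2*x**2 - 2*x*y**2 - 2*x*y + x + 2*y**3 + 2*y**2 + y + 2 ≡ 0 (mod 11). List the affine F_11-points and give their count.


Affine F_11-points: {(0, 3), (3, 3), (4, 8), (5, 4), (6, 1), (6, 6), (6, 9), (7, 4), (7, 5), (7, 8), (10, 5), (10, 6), (10, 9)}; count = 13.

For each of the 121 pairs (x, y) ∈ F_11², evaluate f(x, y) mod 11. Record the zeros.
  x = 0: [0↦2, 1↦7, 2↦6, 3↦0, 4↦1, 5↦10, 6↦6, 7↦1, 8↦7, 9↦3, 10↦1]  zeros at y ∈ {3}
  x = 1: [0↦1, 1↦4, 2↦8, 3↦3, 4↦1, 5↦3, 6↦10, 7↦1, 8↦10, 9↦5, 10↦9]  zeros at y ∈ ∅
  x = 2: [0↦7, 1↦1, 2↦3, 3↦3, 4↦2, 5↦1, 6↦1, 7↦3, 8↦8, 9↦6, 10↦9]  zeros at y ∈ ∅
  x = 3: [0↦9, 1↦9, 2↦2, 3↦0, 4↦4, 5↦4, 6↦1, 7↦7, 8↦1, 9↦6, 10↦1]  zeros at y ∈ {3}
  x = 4: [0↦7, 1↦6, 2↦5, 3↦5, 4↦7, 5↦1, 6↦10, 7↦2, 8↦0, 9↦5, 10↦7]  zeros at y ∈ {8}
  x = 5: [0↦1, 1↦3, 2↦1, 3↦7, 4↦0, 5↦3, 6↦6, 7↦10, 8↦5, 9↦3, 10↦5]  zeros at y ∈ {4}
  x = 6: [0↦2, 1↦0, 2↦1, 3↦6, 4↦5, 5↦10, 6↦0, 7↦9, 8↦5, 9↦0, 10↦6]  zeros at y ∈ {1, 6, 9}
  x = 7: [0↦10, 1↦8, 2↦5, 3↦2, 4↦0, 5↦0, 6↦3, 7↦10, 8↦0, 9↦7, 10↦10]  zeros at y ∈ {4, 5, 8}
  x = 8: [0↦3, 1↦5, 2↦2, 3↦6, 4↦7, 5↦6, 6↦4, 7↦2, 8↦1, 9↦2, 10↦6]  zeros at y ∈ ∅
  x = 9: [0↦3, 1↦2, 2↦3, 3↦7, 4↦4, 5↦6, 6↦3, 7↦7, 8↦8, 9↦7, 10↦5]  zeros at y ∈ ∅
  x = 10: [0↦10, 1↦10, 2↦8, 3↦5, 4↦2, 5↦0, 6↦0, 7↦3, 8↦10, 9↦0, 10↦7]  zeros at y ∈ {5, 6, 9}
Collecting zeros: affine points = {(0, 3), (3, 3), (4, 8), (5, 4), (6, 1), (6, 6), (6, 9), (7, 4), (7, 5), (7, 8), (10, 5), (10, 6), (10, 9)}.
Total count |C(F_11)_aff| = 13.


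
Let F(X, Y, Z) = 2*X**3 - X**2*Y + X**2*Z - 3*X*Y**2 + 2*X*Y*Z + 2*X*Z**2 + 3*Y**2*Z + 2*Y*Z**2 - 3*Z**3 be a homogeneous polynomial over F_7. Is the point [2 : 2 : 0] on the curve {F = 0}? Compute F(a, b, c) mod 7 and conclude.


F(2,2,0) ≡ 5 (mod 7); P is NOT on the curve.

Evaluate F(2, 2, 0) term-by-term (mod 7).
  2*X**3 ↦ 2·8·1·1 = 16
  -X**2*Y ↦ -1·4·2·1 = -8
  X**2*Z ↦ 1·4·1·0 = 0
  -3*X*Y**2 ↦ -3·2·4·1 = -24
  2*X*Y*Z ↦ 2·2·2·0 = 0
  2*X*Z**2 ↦ 2·2·1·0 = 0
  3*Y**2*Z ↦ 3·1·4·0 = 0
  2*Y*Z**2 ↦ 2·1·2·0 = 0
  -3*Z**3 ↦ -3·1·1·0 = 0
Sum: F(2, 2, 0) = (16) + (-8) + (0) + (-24) + (0) + (0) + (0) + (0) + (0) = -16.
Reducing mod 7: -16 ≡ 5 (mod 7).
Since F(a, b, c) ≡ 5 ≠ 0 (mod 7), P does NOT lie on the curve.


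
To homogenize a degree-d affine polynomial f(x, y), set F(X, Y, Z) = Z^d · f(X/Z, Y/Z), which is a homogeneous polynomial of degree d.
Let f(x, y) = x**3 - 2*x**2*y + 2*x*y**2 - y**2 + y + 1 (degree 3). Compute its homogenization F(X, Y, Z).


F(X, Y, Z) = X**3 - 2*X**2*Y + 2*X*Y**2 - Y**2*Z + Y*Z**2 + Z**3

deg(f) = 3.
Substitute x = X/Z, y = Y/Z into f, then multiply by Z^3.
  monomial 1·x^3·y^0 ↦ 1·X^3·Y^0·Z^0.
  monomial -2·x^2·y^1 ↦ -2·X^2·Y^1·Z^0.
  monomial 2·x^1·y^2 ↦ 2·X^1·Y^2·Z^0.
  monomial -1·x^0·y^2 ↦ -1·X^0·Y^2·Z^1.
  monomial 1·x^0·y^1 ↦ 1·X^0·Y^1·Z^2.
  monomial 1·x^0·y^0 ↦ 1·X^0·Y^0·Z^3.
Collecting: F(X, Y, Z) = X**3 - 2*X**2*Y + 2*X*Y**2 - Y**2*Z + Y*Z**2 + Z**3.


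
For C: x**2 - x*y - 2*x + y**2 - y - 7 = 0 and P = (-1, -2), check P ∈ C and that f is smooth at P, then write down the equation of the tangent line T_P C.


Tangent line at P: -2*x - 4*y - 10 = 0.

Step 1: f(-1, -2) = 0, so P lies on C.
Step 2: partial derivatives
  f_x(x, y) = 2*x - y - 2, f_y(x, y) = -x + 2*y - 1.
  f_x(P) = -2, f_y(P) = -4 (gradient nonzero, so P is smooth).
Step 3: tangent line at P: -2·(x − -1) + -4·(y − -2) = 0.
Expanding: -2*x - 4*y - 10 = 0.


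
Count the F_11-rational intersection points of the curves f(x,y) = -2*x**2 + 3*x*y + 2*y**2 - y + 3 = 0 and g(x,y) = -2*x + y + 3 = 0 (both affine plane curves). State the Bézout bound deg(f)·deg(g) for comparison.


Common zeros: ∅; count = 0; Bézout bound = 2.

deg(f) = 2, deg(g) = 1, so Bézout bound = 2.
Scan x ∈ F_11. For each x, list the y ∈ F_11 with f(x, y) ≡ 0 and those with g(x, y) ≡ 0 (mod 11); the common zeros in that column are the intersection.
  x = 0: f ≡ 0 at y ∈ ∅; g ≡ 0 at y ∈ {8}; common: ∅.
  x = 1: f ≡ 0 at y ∈ ∅; g ≡ 0 at y ∈ {10}; common: ∅.
  x = 2: f ≡ 0 at y ∈ ∅; g ≡ 0 at y ∈ {1}; common: ∅.
  x = 3: f ≡ 0 at y ∈ ∅; g ≡ 0 at y ∈ {3}; common: ∅.
  x = 4: f ≡ 0 at y ∈ {3, 8}; g ≡ 0 at y ∈ {5}; common: ∅.
  x = 5: f ≡ 0 at y ∈ {2}; g ≡ 0 at y ∈ {7}; common: ∅.
  x = 6: f ≡ 0 at y ∈ {3, 5}; g ≡ 0 at y ∈ {9}; common: ∅.
  x = 7: f ≡ 0 at y ∈ {5, 7}; g ≡ 0 at y ∈ {0}; common: ∅.
  x = 8: f ≡ 0 at y ∈ {8}; g ≡ 0 at y ∈ {2}; common: ∅.
  x = 9: f ≡ 0 at y ∈ {2, 7}; g ≡ 0 at y ∈ {4}; common: ∅.
  x = 10: f ≡ 0 at y ∈ ∅; g ≡ 0 at y ∈ {6}; common: ∅.
Collecting: common zeros = ∅, so the count is 0.
Comparison with the Bézout bound: 0 ≤ 2 = deg(f)·deg(g), as expected for curves with no common component (the affine F_11-count falls short of the bound because intersections may lie at infinity, over extension fields, or carry multiplicity).


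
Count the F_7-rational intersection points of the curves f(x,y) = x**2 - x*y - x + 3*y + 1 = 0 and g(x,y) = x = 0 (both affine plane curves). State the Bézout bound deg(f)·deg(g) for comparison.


Common zeros: {(0, 2)}; count = 1; Bézout bound = 2.

deg(f) = 2, deg(g) = 1, so Bézout bound = 2.
Scan x ∈ F_7. For each x, list the y ∈ F_7 with f(x, y) ≡ 0 and those with g(x, y) ≡ 0 (mod 7); the common zeros in that column are the intersection.
  x = 0: f ≡ 0 at y ∈ {2}; g ≡ 0 at y ∈ {0, 1, 2, 3, 4, 5, 6}; common: {2}.
  x = 1: f ≡ 0 at y ∈ {3}; g ≡ 0 at y ∈ ∅; common: ∅.
  x = 2: f ≡ 0 at y ∈ {4}; g ≡ 0 at y ∈ ∅; common: ∅.
  x = 3: f ≡ 0 at y ∈ {0, 1, 2, 3, 4, 5, 6}; g ≡ 0 at y ∈ ∅; common: ∅.
  x = 4: f ≡ 0 at y ∈ {6}; g ≡ 0 at y ∈ ∅; common: ∅.
  x = 5: f ≡ 0 at y ∈ {0}; g ≡ 0 at y ∈ ∅; common: ∅.
  x = 6: f ≡ 0 at y ∈ {1}; g ≡ 0 at y ∈ ∅; common: ∅.
Collecting: common zeros = {(0, 2)}, so the count is 1.
Comparison with the Bézout bound: 1 ≤ 2 = deg(f)·deg(g), as expected for curves with no common component (the affine F_7-count falls short of the bound because intersections may lie at infinity, over extension fields, or carry multiplicity).


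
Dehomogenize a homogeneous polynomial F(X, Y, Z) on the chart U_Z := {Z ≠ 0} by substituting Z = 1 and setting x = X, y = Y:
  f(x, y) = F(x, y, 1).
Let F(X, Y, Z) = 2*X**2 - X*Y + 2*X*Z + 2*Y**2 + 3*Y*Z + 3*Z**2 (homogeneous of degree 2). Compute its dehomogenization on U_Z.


f(x, y) = 2*x**2 - x*y + 2*x + 2*y**2 + 3*y + 3

On U_Z we set Z = 1. Each monomial c·X^i·Y^j·Z^k in F becomes c·x^i·y^j·1^k = c·x^i·y^j.
Substituting Z = 1: F(X, Y, 1) = 2*x**2 - x*y + 2*x + 2*y**2 + 3*y + 3.
Note: deg(f) ≤ deg(F) = 2; strict inequality happens when F is divisible by Z (lost terms).


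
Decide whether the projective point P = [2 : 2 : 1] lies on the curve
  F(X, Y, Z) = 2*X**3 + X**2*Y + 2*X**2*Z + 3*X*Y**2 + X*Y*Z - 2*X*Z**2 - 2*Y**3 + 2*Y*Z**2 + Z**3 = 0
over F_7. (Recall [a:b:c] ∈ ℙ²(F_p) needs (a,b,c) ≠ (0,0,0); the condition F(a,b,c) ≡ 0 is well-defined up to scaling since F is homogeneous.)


F(2,2,1) ≡ 3 (mod 7); P is NOT on the curve.

Evaluate F(2, 2, 1) term-by-term (mod 7).
  2*X**3 ↦ 2·8·1·1 = 16
  X**2*Y ↦ 1·4·2·1 = 8
  2*X**2*Z ↦ 2·4·1·1 = 8
  3*X*Y**2 ↦ 3·2·4·1 = 24
  X*Y*Z ↦ 1·2·2·1 = 4
  -2*X*Z**2 ↦ -2·2·1·1 = -4
  -2*Y**3 ↦ -2·1·8·1 = -16
  2*Y*Z**2 ↦ 2·1·2·1 = 4
  Z**3 ↦ 1·1·1·1 = 1
Sum: F(2, 2, 1) = (16) + (8) + (8) + (24) + (4) + (-4) + (-16) + (4) + (1) = 45.
Reducing mod 7: 45 ≡ 3 (mod 7).
Since F(a, b, c) ≡ 3 ≠ 0 (mod 7), P does NOT lie on the curve.


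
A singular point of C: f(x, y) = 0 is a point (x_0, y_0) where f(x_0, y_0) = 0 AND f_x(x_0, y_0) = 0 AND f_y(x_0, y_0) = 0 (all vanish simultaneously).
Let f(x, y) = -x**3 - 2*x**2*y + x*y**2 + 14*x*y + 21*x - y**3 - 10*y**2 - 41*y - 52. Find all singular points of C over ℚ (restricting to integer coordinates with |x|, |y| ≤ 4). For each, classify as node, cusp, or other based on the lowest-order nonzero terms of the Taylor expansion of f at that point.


Singular points: {(2, -3)}; classification: cusp.

Compute partial derivatives:
  f_x = -3*x**2 - 4*x*y + y**2 + 14*y + 21.
  f_y = -2*x**2 + 2*x*y + 14*x - 3*y**2 - 20*y - 41.
Scan x_0 ∈ {−4, ..., 4}. For each x_0, f_y(x_0, y) is a polynomial in y; find its integer roots y ∈ {−4, ..., 4}, then test f_x and f at those candidates.
  x = -4: f_y(-4, y) = -3*y**2 - 28*y - 129; no integer root y with |y| ≤ 4.
  x = -3: f_y(-3, y) = -3*y**2 - 26*y - 101; no integer root y with |y| ≤ 4.
  x = -2: f_y(-2, y) = -3*y**2 - 24*y - 77; no integer root y with |y| ≤ 4.
  x = -1: f_y(-1, y) = -3*y**2 - 22*y - 57; no integer root y with |y| ≤ 4.
  x = 0: f_y(0, y) = -3*y**2 - 20*y - 41; no integer root y with |y| ≤ 4.
  x = 1: f_y(1, y) = -3*y**2 - 18*y - 29; no integer root y with |y| ≤ 4.
  x = 2: f_y(2, y) = -3*y**2 - 16*y - 21; vanishes at y ∈ {-3}. (2, -3): f_x = 0, f = 0 — SINGULAR.
  x = 3: f_y(3, y) = -3*y**2 - 14*y - 17; no integer root y with |y| ≤ 4.
  x = 4: f_y(4, y) = -3*y**2 - 12*y - 17; no integer root y with |y| ≤ 4.
Only singular point on the grid: (2, -3).
Classify: substitute x = 2 + u, y = -3 + v and expand: f = -u**3 - 2*u**2*v + u*v**2 - v**3 + v**2.
No constant or linear terms (consistent with a singular point). Quadratic part: v**2. Cubic part: -u**3 - 2*u**2*v + u*v**2 - v**3.
The quadratic part v**2 is a perfect square, so there is a single (double) tangent line v = 0, i.e. y = -3. Restricting the cubic part to that line (v = 0) leaves -u**3 ≠ 0, so f is not divisible by v and the branch is v² ≈ u**3 to lowest order — this is a cusp.
Classification: cusp.


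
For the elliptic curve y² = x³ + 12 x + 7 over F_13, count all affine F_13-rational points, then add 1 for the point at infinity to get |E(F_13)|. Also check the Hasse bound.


Affine points = {(2, 0), (5, 6), (5, 7), (6, 3), (6, 10), (8, 2), (8, 11), (9, 5), (9, 8), (10, 3), (10, 10), (11, 1), (11, 12)}; affine count = 13; |E(F_13)| = 14.

Discriminant check: Δ ∝ 4a³ + 27b² = 4·12³ + 27·7² = 4·1728 + 27·49 ≡ 6 (mod 13). Nonzero ⇒ E is nonsingular.
For each x ∈ F_13, compute rhs = x³ + 12·x + 7 mod 13, then count y ∈ F_13 with y² ≡ rhs.
  x = 0: rhs = 7, matching y values: none (0 points).
  x = 1: rhs = 7, matching y values: none (0 points).
  x = 2: rhs = 0, matching y values: 0 (1 points).
  x = 3: rhs = 5, matching y values: none (0 points).
  x = 4: rhs = 2, matching y values: none (0 points).
  x = 5: rhs = 10, matching y values: 6, 7 (2 points).
  x = 6: rhs = 9, matching y values: 3, 10 (2 points).
  x = 7: rhs = 5, matching y values: none (0 points).
  x = 8: rhs = 4, matching y values: 2, 11 (2 points).
  x = 9: rhs = 12, matching y values: 5, 8 (2 points).
  x = 10: rhs = 9, matching y values: 3, 10 (2 points).
  x = 11: rhs = 1, matching y values: 1, 12 (2 points).
  x = 12: rhs = 7, matching y values: none (0 points).
Total affine count: 13.
Full point count |E(F_13)| = 13 + 1 = 14.
Hasse bound: |14 − (13+1)| = |0| = 0 ≤ 2√13 ≈ 7.2111 ✓.


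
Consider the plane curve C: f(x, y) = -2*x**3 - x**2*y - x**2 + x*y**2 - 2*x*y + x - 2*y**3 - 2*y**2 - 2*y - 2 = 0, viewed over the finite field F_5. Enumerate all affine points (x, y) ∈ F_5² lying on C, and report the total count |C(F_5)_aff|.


Affine F_5-points: {(0, 2), (0, 3), (0, 4), (2, 0), (3, 1)}; count = 5.

For each of the 25 pairs (x, y) ∈ F_5², evaluate f(x, y) mod 5. Record the zeros.
  x = 0: [0↦3, 1↦2, 2↦0, 3↦0, 4↦0]  zeros at y ∈ {2, 3, 4}
  x = 1: [0↦1, 1↦3, 2↦1, 3↦3, 4↦2]  zeros at y ∈ ∅
  x = 2: [0↦0, 1↦3, 2↦4, 3↦1, 4↦2]  zeros at y ∈ {0}
  x = 3: [0↦3, 1↦0, 2↦2, 3↦2, 4↦3]  zeros at y ∈ {1}
  x = 4: [0↦3, 1↦2, 2↦3, 3↦4, 4↦3]  zeros at y ∈ ∅
Collecting zeros: affine points = {(0, 2), (0, 3), (0, 4), (2, 0), (3, 1)}.
Total count |C(F_5)_aff| = 5.


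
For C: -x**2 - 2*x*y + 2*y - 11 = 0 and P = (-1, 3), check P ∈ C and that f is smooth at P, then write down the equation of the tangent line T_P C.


Tangent line at P: -4*x + 4*y - 16 = 0.

Step 1: f(-1, 3) = 0, so P lies on C.
Step 2: partial derivatives
  f_x(x, y) = -2*x - 2*y, f_y(x, y) = 2 - 2*x.
  f_x(P) = -4, f_y(P) = 4 (gradient nonzero, so P is smooth).
Step 3: tangent line at P: -4·(x − -1) + 4·(y − 3) = 0.
Expanding: -4*x + 4*y - 16 = 0.


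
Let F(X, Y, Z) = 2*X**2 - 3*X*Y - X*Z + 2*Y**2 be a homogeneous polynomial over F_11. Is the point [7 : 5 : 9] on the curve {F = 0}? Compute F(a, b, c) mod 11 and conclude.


F(7,5,9) ≡ 2 (mod 11); P is NOT on the curve.

Evaluate F(7, 5, 9) term-by-term (mod 11).
  2*X**2 ↦ 2·49·1·1 = 98
  -3*X*Y ↦ -3·7·5·1 = -105
  -X*Z ↦ -1·7·1·9 = -63
  2*Y**2 ↦ 2·1·25·1 = 50
Sum: F(7, 5, 9) = (98) + (-105) + (-63) + (50) = -20.
Reducing mod 11: -20 ≡ 2 (mod 11).
Since F(a, b, c) ≡ 2 ≠ 0 (mod 11), P does NOT lie on the curve.


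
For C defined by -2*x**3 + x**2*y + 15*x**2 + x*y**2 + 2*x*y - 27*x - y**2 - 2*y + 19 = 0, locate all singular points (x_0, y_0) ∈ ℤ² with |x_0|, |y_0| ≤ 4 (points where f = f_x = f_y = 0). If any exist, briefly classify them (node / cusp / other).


Singular points: {(2, -3)}; classification: cusp.

Compute partial derivatives:
  f_x = -6*x**2 + 2*x*y + 30*x + y**2 + 2*y - 27.
  f_y = x**2 + 2*x*y + 2*x - 2*y - 2.
Scan x_0 ∈ {−4, ..., 4}. For each x_0, f_y(x_0, y) is a polynomial in y; find its integer roots y ∈ {−4, ..., 4}, then test f_x and f at those candidates.
  x = -4: f_y(-4, y) = 6 - 10*y; no integer root y with |y| ≤ 4.
  x = -3: f_y(-3, y) = 1 - 8*y; no integer root y with |y| ≤ 4.
  x = -2: f_y(-2, y) = -6*y - 2; no integer root y with |y| ≤ 4.
  x = -1: f_y(-1, y) = -4*y - 3; no integer root y with |y| ≤ 4.
  x = 0: f_y(0, y) = -2*y - 2; vanishes at y ∈ {-1}. (0, -1): f_x = -28 ≠ 0.
  x = 1: f_y(1, y) = 1; no integer root y with |y| ≤ 4.
  x = 2: f_y(2, y) = 2*y + 6; vanishes at y ∈ {-3}. (2, -3): f_x = 0, f = 0 — SINGULAR.
  x = 3: f_y(3, y) = 4*y + 13; no integer root y with |y| ≤ 4.
  x = 4: f_y(4, y) = 6*y + 22; no integer root y with |y| ≤ 4.
Only singular point on the grid: (2, -3).
Classify: substitute x = 2 + u, y = -3 + v and expand: f = -2*u**3 + u**2*v + u*v**2 + v**2.
No constant or linear terms (consistent with a singular point). Quadratic part: v**2. Cubic part: -2*u**3 + u**2*v + u*v**2.
The quadratic part v**2 is a perfect square, so there is a single (double) tangent line v = 0, i.e. y = -3. Restricting the cubic part to that line (v = 0) leaves -2*u**3 ≠ 0, so f is not divisible by v and the branch is v² ≈ 2*u**3 to lowest order — this is a cusp.
Classification: cusp.


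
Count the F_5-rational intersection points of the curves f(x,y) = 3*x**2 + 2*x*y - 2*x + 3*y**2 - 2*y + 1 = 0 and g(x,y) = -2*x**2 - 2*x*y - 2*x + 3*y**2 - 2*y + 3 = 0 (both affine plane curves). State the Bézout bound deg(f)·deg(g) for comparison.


Common zeros: {(2, 4), (4, 2)}; count = 2; Bézout bound = 4.

deg(f) = 2, deg(g) = 2, so Bézout bound = 4.
Scan x ∈ F_5. For each x, list the y ∈ F_5 with f(x, y) ≡ 0 and those with g(x, y) ≡ 0 (mod 5); the common zeros in that column are the intersection.
  x = 0: f ≡ 0 at y ∈ ∅; g ≡ 0 at y ∈ ∅; common: ∅.
  x = 1: f ≡ 0 at y ∈ {1, 4}; g ≡ 0 at y ∈ ∅; common: ∅.
  x = 2: f ≡ 0 at y ∈ {2, 4}; g ≡ 0 at y ∈ {3, 4}; common: {4}.
  x = 3: f ≡ 0 at y ∈ ∅; g ≡ 0 at y ∈ {2, 4}; common: ∅.
  x = 4: f ≡ 0 at y ∈ {1, 2}; g ≡ 0 at y ∈ {2, 3}; common: {2}.
Collecting: common zeros = {(2, 4), (4, 2)}, so the count is 2.
Comparison with the Bézout bound: 2 ≤ 4 = deg(f)·deg(g), as expected for curves with no common component (the affine F_5-count falls short of the bound because intersections may lie at infinity, over extension fields, or carry multiplicity).


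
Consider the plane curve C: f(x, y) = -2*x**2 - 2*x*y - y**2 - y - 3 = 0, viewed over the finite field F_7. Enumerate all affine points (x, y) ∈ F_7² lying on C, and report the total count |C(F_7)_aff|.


Affine F_7-points: {(2, 3), (2, 6), (3, 0), (4, 0), (4, 5), (5, 5), (6, 2), (6, 6)}; count = 8.

For each of the 49 pairs (x, y) ∈ F_7², evaluate f(x, y) mod 7. Record the zeros.
  x = 0: [0↦4, 1↦2, 2↦5, 3↦6, 4↦5, 5↦2, 6↦4]  zeros at y ∈ ∅
  x = 1: [0↦2, 1↦5, 2↦6, 3↦5, 4↦2, 5↦4, 6↦4]  zeros at y ∈ ∅
  x = 2: [0↦3, 1↦4, 2↦3, 3↦0, 4↦2, 5↦2, 6↦0]  zeros at y ∈ {3, 6}
  x = 3: [0↦0, 1↦6, 2↦3, 3↦5, 4↦5, 5↦3, 6↦6]  zeros at y ∈ {0}
  x = 4: [0↦0, 1↦4, 2↦6, 3↦6, 4↦4, 5↦0, 6↦1]  zeros at y ∈ {0, 5}
  x = 5: [0↦3, 1↦5, 2↦5, 3↦3, 4↦6, 5↦0, 6↦6]  zeros at y ∈ {5}
  x = 6: [0↦2, 1↦2, 2↦0, 3↦3, 4↦4, 5↦3, 6↦0]  zeros at y ∈ {2, 6}
Collecting zeros: affine points = {(2, 3), (2, 6), (3, 0), (4, 0), (4, 5), (5, 5), (6, 2), (6, 6)}.
Total count |C(F_7)_aff| = 8.


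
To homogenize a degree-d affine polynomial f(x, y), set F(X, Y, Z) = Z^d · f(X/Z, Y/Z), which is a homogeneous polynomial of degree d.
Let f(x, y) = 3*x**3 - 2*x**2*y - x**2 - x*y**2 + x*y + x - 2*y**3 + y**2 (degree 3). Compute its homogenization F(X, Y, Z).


F(X, Y, Z) = 3*X**3 - 2*X**2*Y - X**2*Z - X*Y**2 + X*Y*Z + X*Z**2 - 2*Y**3 + Y**2*Z

deg(f) = 3.
Substitute x = X/Z, y = Y/Z into f, then multiply by Z^3.
  monomial 3·x^3·y^0 ↦ 3·X^3·Y^0·Z^0.
  monomial -2·x^2·y^1 ↦ -2·X^2·Y^1·Z^0.
  monomial -1·x^2·y^0 ↦ -1·X^2·Y^0·Z^1.
  monomial -1·x^1·y^2 ↦ -1·X^1·Y^2·Z^0.
  monomial 1·x^1·y^1 ↦ 1·X^1·Y^1·Z^1.
  monomial 1·x^1·y^0 ↦ 1·X^1·Y^0·Z^2.
  monomial -2·x^0·y^3 ↦ -2·X^0·Y^3·Z^0.
  monomial 1·x^0·y^2 ↦ 1·X^0·Y^2·Z^1.
Collecting: F(X, Y, Z) = 3*X**3 - 2*X**2*Y - X**2*Z - X*Y**2 + X*Y*Z + X*Z**2 - 2*Y**3 + Y**2*Z.


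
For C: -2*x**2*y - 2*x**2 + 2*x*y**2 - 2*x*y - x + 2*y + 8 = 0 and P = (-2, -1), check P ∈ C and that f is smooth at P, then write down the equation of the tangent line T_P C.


Tangent line at P: 3*x + 6*y + 12 = 0.

Step 1: f(-2, -1) = 0, so P lies on C.
Step 2: partial derivatives
  f_x(x, y) = -4*x*y - 4*x + 2*y**2 - 2*y - 1, f_y(x, y) = -2*x**2 + 4*x*y - 2*x + 2.
  f_x(P) = 3, f_y(P) = 6 (gradient nonzero, so P is smooth).
Step 3: tangent line at P: 3·(x − -2) + 6·(y − -1) = 0.
Expanding: 3*x + 6*y + 12 = 0.


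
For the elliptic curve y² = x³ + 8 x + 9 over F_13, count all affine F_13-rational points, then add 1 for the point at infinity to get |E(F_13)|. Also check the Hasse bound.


Affine points = {(0, 3), (0, 10), (4, 1), (4, 12), (6, 0), (8, 0), (9, 2), (9, 11), (10, 6), (10, 7), (12, 0)}; affine count = 11; |E(F_13)| = 12.

Discriminant check: Δ ∝ 4a³ + 27b² = 4·8³ + 27·9² = 4·512 + 27·81 ≡ 10 (mod 13). Nonzero ⇒ E is nonsingular.
For each x ∈ F_13, compute rhs = x³ + 8·x + 9 mod 13, then count y ∈ F_13 with y² ≡ rhs.
  x = 0: rhs = 9, matching y values: 3, 10 (2 points).
  x = 1: rhs = 5, matching y values: none (0 points).
  x = 2: rhs = 7, matching y values: none (0 points).
  x = 3: rhs = 8, matching y values: none (0 points).
  x = 4: rhs = 1, matching y values: 1, 12 (2 points).
  x = 5: rhs = 5, matching y values: none (0 points).
  x = 6: rhs = 0, matching y values: 0 (1 points).
  x = 7: rhs = 5, matching y values: none (0 points).
  x = 8: rhs = 0, matching y values: 0 (1 points).
  x = 9: rhs = 4, matching y values: 2, 11 (2 points).
  x = 10: rhs = 10, matching y values: 6, 7 (2 points).
  x = 11: rhs = 11, matching y values: none (0 points).
  x = 12: rhs = 0, matching y values: 0 (1 points).
Total affine count: 11.
Full point count |E(F_13)| = 11 + 1 = 12.
Hasse bound: |12 − (13+1)| = |-2| = 2 ≤ 2√13 ≈ 7.2111 ✓.


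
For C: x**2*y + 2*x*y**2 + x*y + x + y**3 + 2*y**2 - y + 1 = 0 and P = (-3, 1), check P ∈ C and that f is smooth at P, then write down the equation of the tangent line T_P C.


Tangent line at P: -2*x - 6 = 0.

Step 1: f(-3, 1) = 0, so P lies on C.
Step 2: partial derivatives
  f_x(x, y) = 2*x*y + 2*y**2 + y + 1, f_y(x, y) = x**2 + 4*x*y + x + 3*y**2 + 4*y - 1.
  f_x(P) = -2, f_y(P) = 0 (gradient nonzero, so P is smooth).
Step 3: tangent line at P: -2·(x − -3) + 0·(y − 1) = 0.
Expanding: -2*x - 6 = 0.


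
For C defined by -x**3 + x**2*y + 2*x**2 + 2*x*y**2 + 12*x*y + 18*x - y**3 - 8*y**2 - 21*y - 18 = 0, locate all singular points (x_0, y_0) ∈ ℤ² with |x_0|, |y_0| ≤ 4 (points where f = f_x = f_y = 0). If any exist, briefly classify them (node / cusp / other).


Singular points: {(0, -3)}; classification: node.

Compute partial derivatives:
  f_x = -3*x**2 + 2*x*y + 4*x + 2*y**2 + 12*y + 18.
  f_y = x**2 + 4*x*y + 12*x - 3*y**2 - 16*y - 21.
Scan x_0 ∈ {−4, ..., 4}. For each x_0, f_y(x_0, y) is a polynomial in y; find its integer roots y ∈ {−4, ..., 4}, then test f_x and f at those candidates.
  x = -4: f_y(-4, y) = -3*y**2 - 32*y - 53; no integer root y with |y| ≤ 4.
  x = -3: f_y(-3, y) = -3*y**2 - 28*y - 48; no integer root y with |y| ≤ 4.
  x = -2: f_y(-2, y) = -3*y**2 - 24*y - 41; no integer root y with |y| ≤ 4.
  x = -1: f_y(-1, y) = -3*y**2 - 20*y - 32; vanishes at y ∈ {-4}. (-1, -4): f_x = 3 ≠ 0.
  x = 0: f_y(0, y) = -3*y**2 - 16*y - 21; vanishes at y ∈ {-3}. (0, -3): f_x = 0, f = 0 — SINGULAR.
  x = 1: f_y(1, y) = -3*y**2 - 12*y - 8; no integer root y with |y| ≤ 4.
  x = 2: f_y(2, y) = -3*y**2 - 8*y + 7; no integer root y with |y| ≤ 4.
  x = 3: f_y(3, y) = -3*y**2 - 4*y + 24; no integer root y with |y| ≤ 4.
  x = 4: f_y(4, y) = 43 - 3*y**2; no integer root y with |y| ≤ 4.
Only singular point on the grid: (0, -3).
Classify: substitute x = 0 + u, y = -3 + v and expand: f = -u**3 + u**2*v - u**2 + 2*u*v**2 - v**3 + v**2.
No constant or linear terms (consistent with a singular point). Quadratic part: -u**2 + v**2. Cubic part: -u**3 + u**2*v + 2*u*v**2 - v**3.
The quadratic part v**2 - u**2 = (v − u)(v + u) splits into two distinct linear factors, so there are two distinct tangent lines y − -3 = ±(x − 0) — this is a node (ordinary double point).
Classification: node.


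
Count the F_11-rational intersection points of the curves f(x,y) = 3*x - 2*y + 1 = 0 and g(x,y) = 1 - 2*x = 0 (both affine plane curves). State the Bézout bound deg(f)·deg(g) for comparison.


Common zeros: {(6, 4)}; count = 1; Bézout bound = 1.

deg(f) = 1, deg(g) = 1, so Bézout bound = 1.
Scan x ∈ F_11. For each x, list the y ∈ F_11 with f(x, y) ≡ 0 and those with g(x, y) ≡ 0 (mod 11); the common zeros in that column are the intersection.
  x = 0: f ≡ 0 at y ∈ {6}; g ≡ 0 at y ∈ ∅; common: ∅.
  x = 1: f ≡ 0 at y ∈ {2}; g ≡ 0 at y ∈ ∅; common: ∅.
  x = 2: f ≡ 0 at y ∈ {9}; g ≡ 0 at y ∈ ∅; common: ∅.
  x = 3: f ≡ 0 at y ∈ {5}; g ≡ 0 at y ∈ ∅; common: ∅.
  x = 4: f ≡ 0 at y ∈ {1}; g ≡ 0 at y ∈ ∅; common: ∅.
  x = 5: f ≡ 0 at y ∈ {8}; g ≡ 0 at y ∈ ∅; common: ∅.
  x = 6: f ≡ 0 at y ∈ {4}; g ≡ 0 at y ∈ {0, 1, 2, 3, 4, 5, 6, 7, 8, 9, 10}; common: {4}.
  x = 7: f ≡ 0 at y ∈ {0}; g ≡ 0 at y ∈ ∅; common: ∅.
  x = 8: f ≡ 0 at y ∈ {7}; g ≡ 0 at y ∈ ∅; common: ∅.
  x = 9: f ≡ 0 at y ∈ {3}; g ≡ 0 at y ∈ ∅; common: ∅.
  x = 10: f ≡ 0 at y ∈ {10}; g ≡ 0 at y ∈ ∅; common: ∅.
Collecting: common zeros = {(6, 4)}, so the count is 1.
Comparison with the Bézout bound: 1 ≤ 1 = deg(f)·deg(g), as expected for curves with no common component (the bound is attained).


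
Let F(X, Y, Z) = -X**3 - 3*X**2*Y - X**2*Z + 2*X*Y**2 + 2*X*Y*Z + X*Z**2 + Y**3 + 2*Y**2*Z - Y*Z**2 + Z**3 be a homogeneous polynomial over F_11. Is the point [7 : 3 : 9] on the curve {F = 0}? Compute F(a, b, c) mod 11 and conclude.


F(7,3,9) ≡ 4 (mod 11); P is NOT on the curve.

Evaluate F(7, 3, 9) term-by-term (mod 11).
  -X**3 ↦ -1·343·1·1 = -343
  -3*X**2*Y ↦ -3·49·3·1 = -441
  -X**2*Z ↦ -1·49·1·9 = -441
  2*X*Y**2 ↦ 2·7·9·1 = 126
  2*X*Y*Z ↦ 2·7·3·9 = 378
  X*Z**2 ↦ 1·7·1·81 = 567
  Y**3 ↦ 1·1·27·1 = 27
  2*Y**2*Z ↦ 2·1·9·9 = 162
  -Y*Z**2 ↦ -1·1·3·81 = -243
  Z**3 ↦ 1·1·1·729 = 729
Sum: F(7, 3, 9) = (-343) + (-441) + (-441) + (126) + (378) + (567) + (27) + (162) + (-243) + (729) = 521.
Reducing mod 11: 521 ≡ 4 (mod 11).
Since F(a, b, c) ≡ 4 ≠ 0 (mod 11), P does NOT lie on the curve.


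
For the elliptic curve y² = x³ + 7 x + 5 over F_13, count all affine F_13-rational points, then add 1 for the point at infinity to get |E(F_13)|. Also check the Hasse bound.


Affine points = {(1, 0), (2, 1), (2, 12), (3, 1), (3, 12), (5, 3), (5, 10), (6, 4), (6, 9), (8, 1), (8, 12), (9, 2), (9, 11), (10, 3), (10, 10), (11, 3), (11, 10), (12, 6), (12, 7)}; affine count = 19; |E(F_13)| = 20.

Discriminant check: Δ ∝ 4a³ + 27b² = 4·7³ + 27·5² = 4·343 + 27·25 ≡ 6 (mod 13). Nonzero ⇒ E is nonsingular.
For each x ∈ F_13, compute rhs = x³ + 7·x + 5 mod 13, then count y ∈ F_13 with y² ≡ rhs.
  x = 0: rhs = 5, matching y values: none (0 points).
  x = 1: rhs = 0, matching y values: 0 (1 points).
  x = 2: rhs = 1, matching y values: 1, 12 (2 points).
  x = 3: rhs = 1, matching y values: 1, 12 (2 points).
  x = 4: rhs = 6, matching y values: none (0 points).
  x = 5: rhs = 9, matching y values: 3, 10 (2 points).
  x = 6: rhs = 3, matching y values: 4, 9 (2 points).
  x = 7: rhs = 7, matching y values: none (0 points).
  x = 8: rhs = 1, matching y values: 1, 12 (2 points).
  x = 9: rhs = 4, matching y values: 2, 11 (2 points).
  x = 10: rhs = 9, matching y values: 3, 10 (2 points).
  x = 11: rhs = 9, matching y values: 3, 10 (2 points).
  x = 12: rhs = 10, matching y values: 6, 7 (2 points).
Total affine count: 19.
Full point count |E(F_13)| = 19 + 1 = 20.
Hasse bound: |20 − (13+1)| = |6| = 6 ≤ 2√13 ≈ 7.2111 ✓.


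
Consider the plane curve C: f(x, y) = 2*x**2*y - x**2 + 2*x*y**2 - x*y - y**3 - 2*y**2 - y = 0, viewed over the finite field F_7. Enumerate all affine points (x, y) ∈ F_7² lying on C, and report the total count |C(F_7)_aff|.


Affine F_7-points: {(0, 0), (0, 6), (1, 3), (1, 5), (1, 6), (3, 3), (6, 2)}; count = 7.

For each of the 49 pairs (x, y) ∈ F_7², evaluate f(x, y) mod 7. Record the zeros.
  x = 0: [0↦0, 1↦3, 2↦3, 3↦1, 4↦5, 5↦2, 6↦0]  zeros at y ∈ {0, 6}
  x = 1: [0↦6, 1↦5, 2↦5, 3↦0, 4↦5, 5↦0, 6↦0]  zeros at y ∈ {3, 5, 6}
  x = 2: [0↦3, 1↦2, 2↦6, 3↦2, 4↦5, 5↦2, 6↦1]  zeros at y ∈ ∅
  x = 3: [0↦5, 1↦1, 2↦6, 3↦0, 4↦5, 5↦1, 6↦3]  zeros at y ∈ {3}
  x = 4: [0↦5, 1↦2, 2↦5, 3↦1, 4↦5, 5↦4, 6↦6]  zeros at y ∈ ∅
  x = 5: [0↦3, 1↦5, 2↦3, 3↦5, 4↦5, 5↦4, 6↦3]  zeros at y ∈ ∅
  x = 6: [0↦6, 1↦3, 2↦0, 3↦5, 4↦5, 5↦1, 6↦1]  zeros at y ∈ {2}
Collecting zeros: affine points = {(0, 0), (0, 6), (1, 3), (1, 5), (1, 6), (3, 3), (6, 2)}.
Total count |C(F_7)_aff| = 7.


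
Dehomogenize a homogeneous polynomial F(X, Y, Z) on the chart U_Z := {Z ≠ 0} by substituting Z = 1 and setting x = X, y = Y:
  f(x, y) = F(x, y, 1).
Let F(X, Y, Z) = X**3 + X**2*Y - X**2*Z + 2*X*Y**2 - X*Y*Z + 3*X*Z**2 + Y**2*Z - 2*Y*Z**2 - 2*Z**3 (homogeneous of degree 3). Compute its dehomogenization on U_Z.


f(x, y) = x**3 + x**2*y - x**2 + 2*x*y**2 - x*y + 3*x + y**2 - 2*y - 2

On U_Z we set Z = 1. Each monomial c·X^i·Y^j·Z^k in F becomes c·x^i·y^j·1^k = c·x^i·y^j.
Substituting Z = 1: F(X, Y, 1) = x**3 + x**2*y - x**2 + 2*x*y**2 - x*y + 3*x + y**2 - 2*y - 2.
Note: deg(f) ≤ deg(F) = 3; strict inequality happens when F is divisible by Z (lost terms).


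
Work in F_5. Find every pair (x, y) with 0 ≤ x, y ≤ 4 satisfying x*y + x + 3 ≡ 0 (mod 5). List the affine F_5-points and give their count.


Affine F_5-points: {(1, 1), (2, 0), (3, 3), (4, 2)}; count = 4.

For each of the 25 pairs (x, y) ∈ F_5², evaluate f(x, y) mod 5. Record the zeros.
  x = 0: [0↦3, 1↦3, 2↦3, 3↦3, 4↦3]  zeros at y ∈ ∅
  x = 1: [0↦4, 1↦0, 2↦1, 3↦2, 4↦3]  zeros at y ∈ {1}
  x = 2: [0↦0, 1↦2, 2↦4, 3↦1, 4↦3]  zeros at y ∈ {0}
  x = 3: [0↦1, 1↦4, 2↦2, 3↦0, 4↦3]  zeros at y ∈ {3}
  x = 4: [0↦2, 1↦1, 2↦0, 3↦4, 4↦3]  zeros at y ∈ {2}
Collecting zeros: affine points = {(1, 1), (2, 0), (3, 3), (4, 2)}.
Total count |C(F_5)_aff| = 4.


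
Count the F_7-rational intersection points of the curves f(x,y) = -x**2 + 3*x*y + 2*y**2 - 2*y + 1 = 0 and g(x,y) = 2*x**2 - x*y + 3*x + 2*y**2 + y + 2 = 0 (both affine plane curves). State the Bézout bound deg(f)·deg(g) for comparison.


Common zeros: {(1, 0)}; count = 1; Bézout bound = 4.

deg(f) = 2, deg(g) = 2, so Bézout bound = 4.
Scan x ∈ F_7. For each x, list the y ∈ F_7 with f(x, y) ≡ 0 and those with g(x, y) ≡ 0 (mod 7); the common zeros in that column are the intersection.
  x = 0: f ≡ 0 at y ∈ ∅; g ≡ 0 at y ∈ ∅; common: ∅.
  x = 1: f ≡ 0 at y ∈ {0, 3}; g ≡ 0 at y ∈ {0}; common: {0}.
  x = 2: f ≡ 0 at y ∈ ∅; g ≡ 0 at y ∈ ∅; common: ∅.
  x = 3: f ≡ 0 at y ∈ {2, 5}; g ≡ 0 at y ∈ ∅; common: ∅.
  x = 4: f ≡ 0 at y ∈ ∅; g ≡ 0 at y ∈ ∅; common: ∅.
  x = 5: f ≡ 0 at y ∈ {5, 6}; g ≡ 0 at y ∈ ∅; common: ∅.
  x = 6: f ≡ 0 at y ∈ {0, 6}; g ≡ 0 at y ∈ ∅; common: ∅.
Collecting: common zeros = {(1, 0)}, so the count is 1.
Comparison with the Bézout bound: 1 ≤ 4 = deg(f)·deg(g), as expected for curves with no common component (the affine F_7-count falls short of the bound because intersections may lie at infinity, over extension fields, or carry multiplicity).


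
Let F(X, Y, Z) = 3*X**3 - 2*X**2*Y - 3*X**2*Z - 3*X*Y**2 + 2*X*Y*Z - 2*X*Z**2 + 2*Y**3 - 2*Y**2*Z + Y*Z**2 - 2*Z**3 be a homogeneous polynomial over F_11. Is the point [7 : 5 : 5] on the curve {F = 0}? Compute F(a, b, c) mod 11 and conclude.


F(7,5,5) ≡ 1 (mod 11); P is NOT on the curve.

Evaluate F(7, 5, 5) term-by-term (mod 11).
  3*X**3 ↦ 3·343·1·1 = 1029
  -2*X**2*Y ↦ -2·49·5·1 = -490
  -3*X**2*Z ↦ -3·49·1·5 = -735
  -3*X*Y**2 ↦ -3·7·25·1 = -525
  2*X*Y*Z ↦ 2·7·5·5 = 350
  -2*X*Z**2 ↦ -2·7·1·25 = -350
  2*Y**3 ↦ 2·1·125·1 = 250
  -2*Y**2*Z ↦ -2·1·25·5 = -250
  Y*Z**2 ↦ 1·1·5·25 = 125
  -2*Z**3 ↦ -2·1·1·125 = -250
Sum: F(7, 5, 5) = (1029) + (-490) + (-735) + (-525) + (350) + (-350) + (250) + (-250) + (125) + (-250) = -846.
Reducing mod 11: -846 ≡ 1 (mod 11).
Since F(a, b, c) ≡ 1 ≠ 0 (mod 11), P does NOT lie on the curve.


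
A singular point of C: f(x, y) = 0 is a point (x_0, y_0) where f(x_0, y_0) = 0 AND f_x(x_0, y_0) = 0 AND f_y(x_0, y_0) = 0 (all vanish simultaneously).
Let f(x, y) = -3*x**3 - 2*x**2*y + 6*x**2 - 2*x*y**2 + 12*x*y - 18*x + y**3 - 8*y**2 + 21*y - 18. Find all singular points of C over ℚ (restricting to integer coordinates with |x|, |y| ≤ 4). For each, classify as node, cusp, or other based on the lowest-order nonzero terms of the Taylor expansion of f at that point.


Singular points: {(0, 3)}; classification: cusp.

Compute partial derivatives:
  f_x = -9*x**2 - 4*x*y + 12*x - 2*y**2 + 12*y - 18.
  f_y = -2*x**2 - 4*x*y + 12*x + 3*y**2 - 16*y + 21.
Scan x_0 ∈ {−4, ..., 4}. For each x_0, f_y(x_0, y) is a polynomial in y; find its integer roots y ∈ {−4, ..., 4}, then test f_x and f at those candidates.
  x = -4: f_y(-4, y) = 3*y**2 - 59; no integer root y with |y| ≤ 4.
  x = -3: f_y(-3, y) = 3*y**2 - 4*y - 33; no integer root y with |y| ≤ 4.
  x = -2: f_y(-2, y) = 3*y**2 - 8*y - 11; vanishes at y ∈ {-1}. (-2, -1): f_x = -100 ≠ 0.
  x = -1: f_y(-1, y) = 3*y**2 - 12*y + 7; no integer root y with |y| ≤ 4.
  x = 0: f_y(0, y) = 3*y**2 - 16*y + 21; vanishes at y ∈ {3}. (0, 3): f_x = 0, f = 0 — SINGULAR.
  x = 1: f_y(1, y) = 3*y**2 - 20*y + 31; no integer root y with |y| ≤ 4.
  x = 2: f_y(2, y) = 3*y**2 - 24*y + 37; no integer root y with |y| ≤ 4.
  x = 3: f_y(3, y) = 3*y**2 - 28*y + 39; no integer root y with |y| ≤ 4.
  x = 4: f_y(4, y) = 3*y**2 - 32*y + 37; no integer root y with |y| ≤ 4.
Only singular point on the grid: (0, 3).
Classify: substitute x = 0 + u, y = 3 + v and expand: f = -3*u**3 - 2*u**2*v - 2*u*v**2 + v**3 + v**2.
No constant or linear terms (consistent with a singular point). Quadratic part: v**2. Cubic part: -3*u**3 - 2*u**2*v - 2*u*v**2 + v**3.
The quadratic part v**2 is a perfect square, so there is a single (double) tangent line v = 0, i.e. y = 3. Restricting the cubic part to that line (v = 0) leaves -3*u**3 ≠ 0, so f is not divisible by v and the branch is v² ≈ 3*u**3 to lowest order — this is a cusp.
Classification: cusp.


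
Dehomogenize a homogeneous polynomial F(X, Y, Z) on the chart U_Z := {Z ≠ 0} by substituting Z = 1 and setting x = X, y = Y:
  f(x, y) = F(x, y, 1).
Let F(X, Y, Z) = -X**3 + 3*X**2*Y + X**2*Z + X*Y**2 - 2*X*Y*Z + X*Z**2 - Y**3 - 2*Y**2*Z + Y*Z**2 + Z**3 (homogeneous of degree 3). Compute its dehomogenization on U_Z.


f(x, y) = -x**3 + 3*x**2*y + x**2 + x*y**2 - 2*x*y + x - y**3 - 2*y**2 + y + 1

On U_Z we set Z = 1. Each monomial c·X^i·Y^j·Z^k in F becomes c·x^i·y^j·1^k = c·x^i·y^j.
Substituting Z = 1: F(X, Y, 1) = -x**3 + 3*x**2*y + x**2 + x*y**2 - 2*x*y + x - y**3 - 2*y**2 + y + 1.
Note: deg(f) ≤ deg(F) = 3; strict inequality happens when F is divisible by Z (lost terms).


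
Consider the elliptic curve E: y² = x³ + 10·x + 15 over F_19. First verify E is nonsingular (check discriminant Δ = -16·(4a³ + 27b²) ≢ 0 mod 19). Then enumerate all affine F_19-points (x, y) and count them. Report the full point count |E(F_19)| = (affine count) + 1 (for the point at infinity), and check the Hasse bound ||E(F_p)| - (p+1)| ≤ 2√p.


Affine points = {(1, 8), (1, 11), (2, 9), (2, 10), (4, 9), (4, 10), (5, 0), (6, 5), (6, 14), (9, 6), (9, 13), (12, 1), (12, 18), (13, 9), (13, 10), (14, 7), (14, 12), (15, 5), (15, 14), (17, 5), (17, 14), (18, 2), (18, 17)}; affine count = 23; |E(F_19)| = 24.

Discriminant check: Δ ∝ 4a³ + 27b² = 4·10³ + 27·15² = 4·1000 + 27·225 ≡ 5 (mod 19). Nonzero ⇒ E is nonsingular.
For each x ∈ F_19, compute rhs = x³ + 10·x + 15 mod 19, then count y ∈ F_19 with y² ≡ rhs.
  x = 0: rhs = 15, matching y values: none (0 points).
  x = 1: rhs = 7, matching y values: 8, 11 (2 points).
  x = 2: rhs = 5, matching y values: 9, 10 (2 points).
  x = 3: rhs = 15, matching y values: none (0 points).
  x = 4: rhs = 5, matching y values: 9, 10 (2 points).
  x = 5: rhs = 0, matching y values: 0 (1 points).
  x = 6: rhs = 6, matching y values: 5, 14 (2 points).
  x = 7: rhs = 10, matching y values: none (0 points).
  x = 8: rhs = 18, matching y values: none (0 points).
  x = 9: rhs = 17, matching y values: 6, 13 (2 points).
  x = 10: rhs = 13, matching y values: none (0 points).
  x = 11: rhs = 12, matching y values: none (0 points).
  x = 12: rhs = 1, matching y values: 1, 18 (2 points).
  x = 13: rhs = 5, matching y values: 9, 10 (2 points).
  x = 14: rhs = 11, matching y values: 7, 12 (2 points).
  x = 15: rhs = 6, matching y values: 5, 14 (2 points).
  x = 16: rhs = 15, matching y values: none (0 points).
  x = 17: rhs = 6, matching y values: 5, 14 (2 points).
  x = 18: rhs = 4, matching y values: 2, 17 (2 points).
Total affine count: 23.
Full point count |E(F_19)| = 23 + 1 = 24.
Hasse bound: |24 − (19+1)| = |4| = 4 ≤ 2√19 ≈ 8.7178 ✓.


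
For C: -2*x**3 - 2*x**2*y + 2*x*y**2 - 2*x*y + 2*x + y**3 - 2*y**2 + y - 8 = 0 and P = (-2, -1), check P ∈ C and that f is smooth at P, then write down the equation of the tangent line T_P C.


Tangent line at P: -26*x + 12*y - 40 = 0.

Step 1: f(-2, -1) = 0, so P lies on C.
Step 2: partial derivatives
  f_x(x, y) = -6*x**2 - 4*x*y + 2*y**2 - 2*y + 2, f_y(x, y) = -2*x**2 + 4*x*y - 2*x + 3*y**2 - 4*y + 1.
  f_x(P) = -26, f_y(P) = 12 (gradient nonzero, so P is smooth).
Step 3: tangent line at P: -26·(x − -2) + 12·(y − -1) = 0.
Expanding: -26*x + 12*y - 40 = 0.


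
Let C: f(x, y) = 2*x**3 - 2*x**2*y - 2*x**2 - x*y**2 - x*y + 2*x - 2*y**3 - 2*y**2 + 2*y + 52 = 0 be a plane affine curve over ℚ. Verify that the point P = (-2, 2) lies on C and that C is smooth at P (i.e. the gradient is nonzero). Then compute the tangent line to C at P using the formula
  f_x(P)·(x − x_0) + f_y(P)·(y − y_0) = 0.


Tangent line at P: 44*x - 28*y + 144 = 0.

Step 1: f(-2, 2) = 0, so P lies on C.
Step 2: partial derivatives
  f_x(x, y) = 6*x**2 - 4*x*y - 4*x - y**2 - y + 2, f_y(x, y) = -2*x**2 - 2*x*y - x - 6*y**2 - 4*y + 2.
  f_x(P) = 44, f_y(P) = -28 (gradient nonzero, so P is smooth).
Step 3: tangent line at P: 44·(x − -2) + -28·(y − 2) = 0.
Expanding: 44*x - 28*y + 144 = 0.


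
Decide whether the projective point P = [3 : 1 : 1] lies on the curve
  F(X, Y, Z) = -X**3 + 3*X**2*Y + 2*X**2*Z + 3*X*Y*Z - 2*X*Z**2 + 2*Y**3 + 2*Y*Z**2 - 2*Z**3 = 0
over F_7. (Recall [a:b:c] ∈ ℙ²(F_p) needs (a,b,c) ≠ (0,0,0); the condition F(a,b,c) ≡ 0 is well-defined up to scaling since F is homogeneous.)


F(3,1,1) ≡ 2 (mod 7); P is NOT on the curve.

Evaluate F(3, 1, 1) term-by-term (mod 7).
  -X**3 ↦ -1·27·1·1 = -27
  3*X**2*Y ↦ 3·9·1·1 = 27
  2*X**2*Z ↦ 2·9·1·1 = 18
  3*X*Y*Z ↦ 3·3·1·1 = 9
  -2*X*Z**2 ↦ -2·3·1·1 = -6
  2*Y**3 ↦ 2·1·1·1 = 2
  2*Y*Z**2 ↦ 2·1·1·1 = 2
  -2*Z**3 ↦ -2·1·1·1 = -2
Sum: F(3, 1, 1) = (-27) + (27) + (18) + (9) + (-6) + (2) + (2) + (-2) = 23.
Reducing mod 7: 23 ≡ 2 (mod 7).
Since F(a, b, c) ≡ 2 ≠ 0 (mod 7), P does NOT lie on the curve.


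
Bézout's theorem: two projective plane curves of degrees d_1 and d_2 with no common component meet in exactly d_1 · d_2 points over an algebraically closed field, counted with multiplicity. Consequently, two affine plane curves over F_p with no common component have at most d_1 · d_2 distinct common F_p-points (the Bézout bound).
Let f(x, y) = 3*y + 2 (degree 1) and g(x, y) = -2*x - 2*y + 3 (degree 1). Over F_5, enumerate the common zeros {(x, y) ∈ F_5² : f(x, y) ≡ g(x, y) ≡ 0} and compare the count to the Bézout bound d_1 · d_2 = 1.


Common zeros: {(3, 1)}; count = 1; Bézout bound = 1.

deg(f) = 1, deg(g) = 1, so Bézout bound = 1.
Scan x ∈ F_5. For each x, list the y ∈ F_5 with f(x, y) ≡ 0 and those with g(x, y) ≡ 0 (mod 5); the common zeros in that column are the intersection.
  x = 0: f ≡ 0 at y ∈ {1}; g ≡ 0 at y ∈ {4}; common: ∅.
  x = 1: f ≡ 0 at y ∈ {1}; g ≡ 0 at y ∈ {3}; common: ∅.
  x = 2: f ≡ 0 at y ∈ {1}; g ≡ 0 at y ∈ {2}; common: ∅.
  x = 3: f ≡ 0 at y ∈ {1}; g ≡ 0 at y ∈ {1}; common: {1}.
  x = 4: f ≡ 0 at y ∈ {1}; g ≡ 0 at y ∈ {0}; common: ∅.
Collecting: common zeros = {(3, 1)}, so the count is 1.
Comparison with the Bézout bound: 1 ≤ 1 = deg(f)·deg(g), as expected for curves with no common component (the bound is attained).


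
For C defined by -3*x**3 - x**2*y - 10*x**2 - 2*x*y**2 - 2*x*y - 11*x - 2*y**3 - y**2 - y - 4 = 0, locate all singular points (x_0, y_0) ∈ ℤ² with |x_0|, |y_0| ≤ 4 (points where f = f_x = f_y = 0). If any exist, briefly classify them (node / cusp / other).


Singular points: {(-1, 0)}; classification: node.

Compute partial derivatives:
  f_x = -9*x**2 - 2*x*y - 20*x - 2*y**2 - 2*y - 11.
  f_y = -x**2 - 4*x*y - 2*x - 6*y**2 - 2*y - 1.
Scan x_0 ∈ {−4, ..., 4}. For each x_0, f_y(x_0, y) is a polynomial in y; find its integer roots y ∈ {−4, ..., 4}, then test f_x and f at those candidates.
  x = -4: f_y(-4, y) = -6*y**2 + 14*y - 9; no integer root y with |y| ≤ 4.
  x = -3: f_y(-3, y) = -6*y**2 + 10*y - 4; vanishes at y ∈ {1}. (-3, 1): f_x = -30 ≠ 0.
  x = -2: f_y(-2, y) = -6*y**2 + 6*y - 1; no integer root y with |y| ≤ 4.
  x = -1: f_y(-1, y) = -6*y**2 + 2*y; vanishes at y ∈ {0}. (-1, 0): f_x = 0, f = 0 — SINGULAR.
  x = 0: f_y(0, y) = -6*y**2 - 2*y - 1; no integer root y with |y| ≤ 4.
  x = 1: f_y(1, y) = -6*y**2 - 6*y - 4; no integer root y with |y| ≤ 4.
  x = 2: f_y(2, y) = -6*y**2 - 10*y - 9; no integer root y with |y| ≤ 4.
  x = 3: f_y(3, y) = -6*y**2 - 14*y - 16; no integer root y with |y| ≤ 4.
  x = 4: f_y(4, y) = -6*y**2 - 18*y - 25; no integer root y with |y| ≤ 4.
Only singular point on the grid: (-1, 0).
Classify: substitute x = -1 + u, y = 0 + v and expand: f = -3*u**3 - u**2*v - u**2 - 2*u*v**2 - 2*v**3 + v**2.
No constant or linear terms (consistent with a singular point). Quadratic part: -u**2 + v**2. Cubic part: -3*u**3 - u**2*v - 2*u*v**2 - 2*v**3.
The quadratic part v**2 - u**2 = (v − u)(v + u) splits into two distinct linear factors, so there are two distinct tangent lines y − 0 = ±(x − -1) — this is a node (ordinary double point).
Classification: node.
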